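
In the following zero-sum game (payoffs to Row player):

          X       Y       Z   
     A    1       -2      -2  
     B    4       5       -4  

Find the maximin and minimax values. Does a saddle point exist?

Maximin = -2, Minimax = -2, Saddle: True

Work:
Row minimums: [-2, -4] → maximin = -2
Column maximums: [4, 5, -2] → minimax = -2
Saddle point exists! Game value = -2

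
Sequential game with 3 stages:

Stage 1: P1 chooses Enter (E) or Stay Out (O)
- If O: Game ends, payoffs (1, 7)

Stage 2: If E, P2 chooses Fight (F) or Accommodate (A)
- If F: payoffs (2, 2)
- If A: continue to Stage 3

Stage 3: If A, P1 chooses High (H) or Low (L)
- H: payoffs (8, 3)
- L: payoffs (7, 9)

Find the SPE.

SPE: (E, A, H); Outcome (8, 3)

Work:
Stage 3: P1 chooses H (8 vs 7)
Stage 2: P2: F->2, A->3 (anticipating H). Choose A
Stage 1: P1: O->1, E->8 (anticipating A, H). Choose E
SPE path: E -> A -> H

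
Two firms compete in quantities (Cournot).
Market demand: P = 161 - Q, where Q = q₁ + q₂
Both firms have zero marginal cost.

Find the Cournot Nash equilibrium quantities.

q₁* = q₂* = 53.67; P* = 53.67

Work:
Profit: π_i = P·q_i = (a - q_i - q_j)·q_i
FOC: ∂π_i/∂q_i = a - 2q_i - q_j = 0
Reaction function: q_i = (161 - q_j)/2
Symmetry: q* = 161/3 = 53.67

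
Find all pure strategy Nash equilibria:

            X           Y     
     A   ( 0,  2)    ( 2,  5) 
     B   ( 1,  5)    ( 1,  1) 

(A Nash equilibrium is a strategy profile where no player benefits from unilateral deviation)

Nash equilibrium: (A, Y), (B, X)

Work:
Best responses:
  P1 vs X: payoffs [0, 1] → best response B (payoff 1)
  P1 vs Y: payoffs [2, 1] → best response A (payoff 2)
  P2 vs A: payoffs [2, 5] → best response Y (payoff 5)
  P2 vs B: payoffs [5, 1] → best response X (payoff 5)
Mutual best responses: (A,Y), (B,X) → Nash equilibria.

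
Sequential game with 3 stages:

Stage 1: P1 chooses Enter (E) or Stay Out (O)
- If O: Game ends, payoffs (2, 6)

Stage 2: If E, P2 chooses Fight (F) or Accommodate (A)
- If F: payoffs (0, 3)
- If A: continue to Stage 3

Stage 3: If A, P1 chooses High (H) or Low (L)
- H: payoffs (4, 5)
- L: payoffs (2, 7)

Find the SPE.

SPE: (E, A, H); Outcome (4, 5)

Work:
Stage 3: P1 chooses H (4 vs 2)
Stage 2: P2: F->3, A->5 (anticipating H). Choose A
Stage 1: P1: O->2, E->4 (anticipating A, H). Choose E
SPE path: E -> A -> H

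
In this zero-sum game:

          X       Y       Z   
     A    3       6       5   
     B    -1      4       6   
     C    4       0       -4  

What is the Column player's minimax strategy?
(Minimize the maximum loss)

Column should play X, value = 4

Work:
Column player minimizes Row's maximum payoff:
Column X: max payoff to Row = 4
Column Y: max payoff to Row = 6
Column Z: max payoff to Row = 6
Minimum is 4, achieved by column X.
Minimax strategy: X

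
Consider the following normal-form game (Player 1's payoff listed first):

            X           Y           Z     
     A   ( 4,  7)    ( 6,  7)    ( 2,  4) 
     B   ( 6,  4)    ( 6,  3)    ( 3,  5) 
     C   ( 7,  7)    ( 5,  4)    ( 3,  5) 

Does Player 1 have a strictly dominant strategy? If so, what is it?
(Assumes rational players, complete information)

No strictly dominant strategy exists for Player 1

Work:
A strategy strictly dominates another if it gives a strictly higher payoff against every opponent action. Compare each pair of P1's strategies column-by-column:
  A vs B: [4 vs 6, 6 vs 6, 2 vs 3] → A does not strictly dominate B (column X: 4 ≤ 6)
  A vs C: [4 vs 7, 6 vs 5, 2 vs 3] → A does not strictly dominate C (column X: 4 ≤ 7)
  B vs A: [6 vs 4, 6 vs 6, 3 vs 2] → B does not strictly dominate A (column Y: 6 ≤ 6)
  B vs C: [6 vs 7, 6 vs 5, 3 vs 3] → B does not strictly dominate C (column X: 6 ≤ 7)
  C vs A: [7 vs 4, 5 vs 6, 3 vs 2] → C does not strictly dominate A (column Y: 5 ≤ 6)
  C vs B: [7 vs 6, 5 vs 6, 3 vs 3] → C does not strictly dominate B (column Y: 5 ≤ 6)
No single strategy strictly dominates all others → no strictly dominant strategy.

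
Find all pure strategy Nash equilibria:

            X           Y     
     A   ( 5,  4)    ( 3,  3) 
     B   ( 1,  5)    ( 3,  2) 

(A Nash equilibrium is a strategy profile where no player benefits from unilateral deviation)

Nash equilibrium: (A, X)

Work:
Best responses:
  P1 vs X: payoffs [5, 1] → best response A (payoff 5)
  P1 vs Y: payoffs [3, 3] → best response A/B (payoff 3)
  P2 vs A: payoffs [4, 3] → best response X (payoff 4)
  P2 vs B: payoffs [5, 2] → best response X (payoff 5)
Mutual best responses: (A,X) → Nash equilibria.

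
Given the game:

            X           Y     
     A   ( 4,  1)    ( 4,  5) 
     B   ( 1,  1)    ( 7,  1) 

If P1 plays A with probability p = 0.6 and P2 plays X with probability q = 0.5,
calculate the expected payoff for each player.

E[P1] = 4.0, E[P2] = 2.2

Work:
E[P1] = p·q·π₁(A,X) + p·(1-q)·π₁(A,Y) + (1-p)·q·π₁(B,X) + (1-p)·(1-q)·π₁(B,Y)
= 0.6·0.5·4 + 0.6·0.5·4 + 0.4·0.5·1 + 0.4·0.5·7
= 4.0

E[P2] = 2.2 (similar calculation)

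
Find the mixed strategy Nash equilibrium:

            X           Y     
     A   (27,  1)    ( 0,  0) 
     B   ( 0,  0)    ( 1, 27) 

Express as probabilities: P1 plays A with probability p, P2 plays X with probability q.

p = 0.9643, q = 0.0357

Work:
Find probabilities that make opponent indifferent:
P2 chooses q to make P1 indifferent between A and B
P1 chooses p to make P2 indifferent between X and Y
Mixed NE: P1 plays (A: 0.9643, B: 0.0357), P2 plays (X: 0.0357, Y: 0.9643)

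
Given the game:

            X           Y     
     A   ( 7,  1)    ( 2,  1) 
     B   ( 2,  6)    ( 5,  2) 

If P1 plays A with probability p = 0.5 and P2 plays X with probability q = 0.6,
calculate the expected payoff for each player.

E[P1] = 4.1, E[P2] = 2.7

Work:
E[P1] = p·q·π₁(A,X) + p·(1-q)·π₁(A,Y) + (1-p)·q·π₁(B,X) + (1-p)·(1-q)·π₁(B,Y)
= 0.5·0.6·7 + 0.5·0.4·2 + 0.5·0.6·2 + 0.5·0.4·5
= 4.1

E[P2] = 2.7 (similar calculation)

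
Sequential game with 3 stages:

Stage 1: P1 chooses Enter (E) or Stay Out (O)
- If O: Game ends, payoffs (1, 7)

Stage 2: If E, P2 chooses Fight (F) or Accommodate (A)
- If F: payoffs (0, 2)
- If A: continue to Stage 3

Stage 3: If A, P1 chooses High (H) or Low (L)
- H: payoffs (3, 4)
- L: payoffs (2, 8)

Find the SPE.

SPE: (E, A, H); Outcome (3, 4)

Work:
Stage 3: P1 chooses H (3 vs 2)
Stage 2: P2: F->2, A->4 (anticipating H). Choose A
Stage 1: P1: O->1, E->3 (anticipating A, H). Choose E
SPE path: E -> A -> H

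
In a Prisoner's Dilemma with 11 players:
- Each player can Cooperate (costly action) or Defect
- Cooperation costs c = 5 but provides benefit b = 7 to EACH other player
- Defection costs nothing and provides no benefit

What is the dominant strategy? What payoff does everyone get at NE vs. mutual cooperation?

Dominant: Defect; NE payoff = 0; Coop payoff = 65

Work:
Defect dominates (saves cost c = 5, benefit to others is external)
NE: All defect → everyone gets 0
If all cooperate: each receives (10)×7 - 5 = 65
Social dilemma: 65 > 0 but NE gives 0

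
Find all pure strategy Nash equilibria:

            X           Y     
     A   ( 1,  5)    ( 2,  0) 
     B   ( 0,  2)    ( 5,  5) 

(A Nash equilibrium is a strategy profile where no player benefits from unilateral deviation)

Nash equilibrium: (A, X), (B, Y)

Work:
Best responses:
  P1 vs X: payoffs [1, 0] → best response A (payoff 1)
  P1 vs Y: payoffs [2, 5] → best response B (payoff 5)
  P2 vs A: payoffs [5, 0] → best response X (payoff 5)
  P2 vs B: payoffs [2, 5] → best response Y (payoff 5)
Mutual best responses: (A,X), (B,Y) → Nash equilibria.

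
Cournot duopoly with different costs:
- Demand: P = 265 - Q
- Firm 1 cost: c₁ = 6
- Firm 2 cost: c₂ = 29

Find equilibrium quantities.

q₁* = 94.0, q₂* = 71.0

Work:
Reaction: q₁ = (265 - 6 - q₂)/2
Reaction: q₂ = (265 - 29 - q₁)/2
Solve simultaneously:
q₁* = (265 - 2×6 + 29)/3 = 94.0
q₂* = (265 - 2×29 + 6)/3 = 71.0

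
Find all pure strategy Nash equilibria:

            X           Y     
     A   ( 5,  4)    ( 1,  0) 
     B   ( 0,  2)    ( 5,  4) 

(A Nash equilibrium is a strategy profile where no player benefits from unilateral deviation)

Nash equilibrium: (A, X), (B, Y)

Work:
Best responses:
  P1 vs X: payoffs [5, 0] → best response A (payoff 5)
  P1 vs Y: payoffs [1, 5] → best response B (payoff 5)
  P2 vs A: payoffs [4, 0] → best response X (payoff 4)
  P2 vs B: payoffs [2, 4] → best response Y (payoff 4)
Mutual best responses: (A,X), (B,Y) → Nash equilibria.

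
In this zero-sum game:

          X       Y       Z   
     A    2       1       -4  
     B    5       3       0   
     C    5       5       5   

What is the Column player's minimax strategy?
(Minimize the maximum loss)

Column should play X or Y or Z (all achieve the minimum), value = 5

Work:
Column player minimizes Row's maximum payoff:
Column X: max payoff to Row = 5
Column Y: max payoff to Row = 5
Column Z: max payoff to Row = 5
Minimum is 5, achieved by columns X, Y, Z (tied).
Each of X or Y or Z is a minimax strategy.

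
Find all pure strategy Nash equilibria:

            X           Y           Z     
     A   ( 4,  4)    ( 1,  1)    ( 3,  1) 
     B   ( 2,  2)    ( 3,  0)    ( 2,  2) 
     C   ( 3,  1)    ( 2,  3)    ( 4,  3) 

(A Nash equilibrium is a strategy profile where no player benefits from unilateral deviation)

Nash equilibrium: (A, X), (C, Z)

Work:
Best responses:
  P1 vs X: payoffs [4, 2, 3] → best response A (payoff 4)
  P1 vs Y: payoffs [1, 3, 2] → best response B (payoff 3)
  P1 vs Z: payoffs [3, 2, 4] → best response C (payoff 4)
  P2 vs A: payoffs [4, 1, 1] → best response X (payoff 4)
  P2 vs B: payoffs [2, 0, 2] → best response X/Z (payoff 2)
  P2 vs C: payoffs [1, 3, 3] → best response Y/Z (payoff 3)
Mutual best responses: (A,X), (C,Z) → Nash equilibria.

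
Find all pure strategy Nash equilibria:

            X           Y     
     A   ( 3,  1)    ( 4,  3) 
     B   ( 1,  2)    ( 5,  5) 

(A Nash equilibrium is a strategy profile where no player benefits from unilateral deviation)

Nash equilibrium: (B, Y)

Work:
Best responses:
  P1 vs X: payoffs [3, 1] → best response A (payoff 3)
  P1 vs Y: payoffs [4, 5] → best response B (payoff 5)
  P2 vs A: payoffs [1, 3] → best response Y (payoff 3)
  P2 vs B: payoffs [2, 5] → best response Y (payoff 5)
Mutual best responses: (B,Y) → Nash equilibria.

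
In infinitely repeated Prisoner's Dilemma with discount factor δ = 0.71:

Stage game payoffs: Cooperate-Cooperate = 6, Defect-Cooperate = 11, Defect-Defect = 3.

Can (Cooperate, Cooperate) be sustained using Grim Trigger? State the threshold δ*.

δ* = 0.625; since δ = 0.71 ≥ 0.625, cooperation can be sustained

Work:
For Grim Trigger:
Cooperate forever: 6/(1-δ)
Defect then punished: 11 + 3·δ/(1-δ)
Need: 6/(1-δ) ≥ 11 + 3·δ/(1-δ)
Solving: δ ≥ (T-R)/(T-P) = (11-6)/(11-3) = 0.625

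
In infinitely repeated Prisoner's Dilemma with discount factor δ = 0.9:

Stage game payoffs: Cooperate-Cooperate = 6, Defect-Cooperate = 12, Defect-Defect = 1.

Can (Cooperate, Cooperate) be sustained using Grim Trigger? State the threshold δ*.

δ* = 0.5455; since δ = 0.9 ≥ 0.5455, cooperation can be sustained

Work:
For Grim Trigger:
Cooperate forever: 6/(1-δ)
Defect then punished: 12 + 1·δ/(1-δ)
Need: 6/(1-δ) ≥ 12 + 1·δ/(1-δ)
Solving: δ ≥ (T-R)/(T-P) = (12-6)/(12-1) = 0.5455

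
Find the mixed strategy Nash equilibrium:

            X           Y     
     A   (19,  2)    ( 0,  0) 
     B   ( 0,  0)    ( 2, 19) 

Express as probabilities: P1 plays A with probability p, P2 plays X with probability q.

p = 0.9048, q = 0.0952

Work:
Find probabilities that make opponent indifferent:
P2 chooses q to make P1 indifferent between A and B
P1 chooses p to make P2 indifferent between X and Y
Mixed NE: P1 plays (A: 0.9048, B: 0.0952), P2 plays (X: 0.0952, Y: 0.9048)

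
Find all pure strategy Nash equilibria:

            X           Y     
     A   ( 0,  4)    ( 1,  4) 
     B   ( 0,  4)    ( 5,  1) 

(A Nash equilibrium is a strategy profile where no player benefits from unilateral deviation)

Nash equilibrium: (A, X), (B, X)

Work:
Best responses:
  P1 vs X: payoffs [0, 0] → best response A/B (payoff 0)
  P1 vs Y: payoffs [1, 5] → best response B (payoff 5)
  P2 vs A: payoffs [4, 4] → best response X/Y (payoff 4)
  P2 vs B: payoffs [4, 1] → best response X (payoff 4)
Mutual best responses: (A,X), (B,X) → Nash equilibria.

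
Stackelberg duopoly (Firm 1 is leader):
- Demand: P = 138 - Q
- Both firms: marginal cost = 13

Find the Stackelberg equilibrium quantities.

q₁* (leader) = 62.5, q₂* (follower) = 31.25

Work:
Follower's reaction: q₂ = (a - c - q₁)/2
Leader substitutes: π₁ = q₁·(a - q₁ - (a-c-q₁)/2 - c)
FOC: q₁* = (138 - 13)/2 = 62.50
Then: q₂* = (138 - 13 - 62.5)/2 = 31.25
Leader has first-mover advantage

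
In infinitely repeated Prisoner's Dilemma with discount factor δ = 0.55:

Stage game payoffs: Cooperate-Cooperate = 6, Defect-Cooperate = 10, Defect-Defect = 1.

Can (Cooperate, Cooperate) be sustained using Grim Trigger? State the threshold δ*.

δ* = 0.4444; since δ = 0.55 ≥ 0.4444, cooperation can be sustained

Work:
For Grim Trigger:
Cooperate forever: 6/(1-δ)
Defect then punished: 10 + 1·δ/(1-δ)
Need: 6/(1-δ) ≥ 10 + 1·δ/(1-δ)
Solving: δ ≥ (T-R)/(T-P) = (10-6)/(10-1) = 0.4444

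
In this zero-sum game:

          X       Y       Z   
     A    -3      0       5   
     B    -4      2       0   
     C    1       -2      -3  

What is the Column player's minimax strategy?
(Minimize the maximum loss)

Column should play X, value = 1

Work:
Column player minimizes Row's maximum payoff:
Column X: max payoff to Row = 1
Column Y: max payoff to Row = 2
Column Z: max payoff to Row = 5
Minimum is 1, achieved by column X.
Minimax strategy: X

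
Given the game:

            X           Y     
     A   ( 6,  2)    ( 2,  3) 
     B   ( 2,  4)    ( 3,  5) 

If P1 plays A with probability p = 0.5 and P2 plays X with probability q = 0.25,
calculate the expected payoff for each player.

E[P1] = 2.875, E[P2] = 3.75

Work:
E[P1] = p·q·π₁(A,X) + p·(1-q)·π₁(A,Y) + (1-p)·q·π₁(B,X) + (1-p)·(1-q)·π₁(B,Y)
= 0.5·0.25·6 + 0.5·0.75·2 + 0.5·0.25·2 + 0.5·0.75·3
= 2.875

E[P2] = 3.75 (similar calculation)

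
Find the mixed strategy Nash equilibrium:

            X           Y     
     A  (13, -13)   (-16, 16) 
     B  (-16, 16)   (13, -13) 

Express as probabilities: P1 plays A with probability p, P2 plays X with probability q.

p = 0.5, q = 0.5

Work:
Find probabilities that make opponent indifferent:
P2 chooses q to make P1 indifferent between A and B
P1 chooses p to make P2 indifferent between X and Y
Mixed NE: P1 plays (A: 0.5, B: 0.5), P2 plays (X: 0.5, Y: 0.5)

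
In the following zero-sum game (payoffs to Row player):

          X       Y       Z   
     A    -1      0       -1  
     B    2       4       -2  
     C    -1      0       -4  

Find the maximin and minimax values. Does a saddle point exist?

Maximin = -1, Minimax = -1, Saddle: True

Work:
Row minimums: [-1, -2, -4] → maximin = -1
Column maximums: [2, 4, -1] → minimax = -1
Saddle point exists! Game value = -1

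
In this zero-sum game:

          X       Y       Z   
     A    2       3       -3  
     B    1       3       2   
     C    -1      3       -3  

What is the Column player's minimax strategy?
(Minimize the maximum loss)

Column should play X or Z (all achieve the minimum), value = 2

Work:
Column player minimizes Row's maximum payoff:
Column X: max payoff to Row = 2
Column Y: max payoff to Row = 3
Column Z: max payoff to Row = 2
Minimum is 2, achieved by columns X, Z (tied).
Each of X or Z is a minimax strategy.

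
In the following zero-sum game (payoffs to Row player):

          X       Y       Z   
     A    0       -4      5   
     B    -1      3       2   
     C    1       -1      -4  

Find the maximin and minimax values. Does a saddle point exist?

Maximin = -1, Minimax = 1, Saddle: False

Work:
Row minimums: [-4, -1, -4] → maximin = -1
Column maximums: [1, 3, 5] → minimax = 1
No saddle point (maximin ≠ minimax). Mixed strategy needed.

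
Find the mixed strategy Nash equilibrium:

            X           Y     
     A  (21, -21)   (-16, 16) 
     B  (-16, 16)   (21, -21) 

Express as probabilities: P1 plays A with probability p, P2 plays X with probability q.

p = 0.5, q = 0.5

Work:
Find probabilities that make opponent indifferent:
P2 chooses q to make P1 indifferent between A and B
P1 chooses p to make P2 indifferent between X and Y
Mixed NE: P1 plays (A: 0.5, B: 0.5), P2 plays (X: 0.5, Y: 0.5)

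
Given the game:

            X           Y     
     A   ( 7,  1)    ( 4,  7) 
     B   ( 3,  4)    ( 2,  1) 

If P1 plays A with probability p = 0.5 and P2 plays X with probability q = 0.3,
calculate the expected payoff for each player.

E[P1] = 3.6, E[P2] = 3.55

Work:
E[P1] = p·q·π₁(A,X) + p·(1-q)·π₁(A,Y) + (1-p)·q·π₁(B,X) + (1-p)·(1-q)·π₁(B,Y)
= 0.5·0.3·7 + 0.5·0.7·4 + 0.5·0.3·3 + 0.5·0.7·2
= 3.6

E[P2] = 3.55 (similar calculation)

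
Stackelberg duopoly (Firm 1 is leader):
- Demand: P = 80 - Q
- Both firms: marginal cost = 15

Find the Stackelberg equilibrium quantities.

q₁* (leader) = 32.5, q₂* (follower) = 16.25

Work:
Follower's reaction: q₂ = (a - c - q₁)/2
Leader substitutes: π₁ = q₁·(a - q₁ - (a-c-q₁)/2 - c)
FOC: q₁* = (80 - 15)/2 = 32.50
Then: q₂* = (80 - 15 - 32.5)/2 = 16.25
Leader has first-mover advantage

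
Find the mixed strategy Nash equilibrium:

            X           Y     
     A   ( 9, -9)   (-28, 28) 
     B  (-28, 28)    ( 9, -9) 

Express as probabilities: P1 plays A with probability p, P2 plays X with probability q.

p = 0.5, q = 0.5

Work:
Find probabilities that make opponent indifferent:
P2 chooses q to make P1 indifferent between A and B
P1 chooses p to make P2 indifferent between X and Y
Mixed NE: P1 plays (A: 0.5, B: 0.5), P2 plays (X: 0.5, Y: 0.5)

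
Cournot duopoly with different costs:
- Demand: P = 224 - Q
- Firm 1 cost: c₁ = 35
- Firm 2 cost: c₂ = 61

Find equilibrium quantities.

q₁* = 71.67, q₂* = 45.67

Work:
Reaction: q₁ = (224 - 35 - q₂)/2
Reaction: q₂ = (224 - 61 - q₁)/2
Solve simultaneously:
q₁* = (224 - 2×35 + 61)/3 = 71.67
q₂* = (224 - 2×61 + 35)/3 = 45.67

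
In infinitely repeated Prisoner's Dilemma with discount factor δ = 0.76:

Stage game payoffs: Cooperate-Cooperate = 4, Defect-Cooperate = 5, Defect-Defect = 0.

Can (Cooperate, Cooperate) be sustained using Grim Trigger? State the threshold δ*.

δ* = 0.2; since δ = 0.76 ≥ 0.2, cooperation can be sustained

Work:
For Grim Trigger:
Cooperate forever: 4/(1-δ)
Defect then punished: 5 + 0·δ/(1-δ)
Need: 4/(1-δ) ≥ 5 + 0·δ/(1-δ)
Solving: δ ≥ (T-R)/(T-P) = (5-4)/(5-0) = 0.2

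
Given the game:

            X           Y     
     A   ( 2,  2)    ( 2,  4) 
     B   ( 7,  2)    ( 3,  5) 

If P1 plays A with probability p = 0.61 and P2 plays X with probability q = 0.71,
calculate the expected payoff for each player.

E[P1] = 3.4976, E[P2] = 2.6931

Work:
E[P1] = p·q·π₁(A,X) + p·(1-q)·π₁(A,Y) + (1-p)·q·π₁(B,X) + (1-p)·(1-q)·π₁(B,Y)
= 0.61·0.71·2 + 0.61·0.29·2 + 0.39·0.71·7 + 0.39·0.29·3
= 3.4976

E[P2] = 2.6931 (similar calculation)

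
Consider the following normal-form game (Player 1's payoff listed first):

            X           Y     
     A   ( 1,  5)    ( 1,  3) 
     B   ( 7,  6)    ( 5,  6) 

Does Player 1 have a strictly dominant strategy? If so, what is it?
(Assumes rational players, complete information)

Yes, Player 1's strictly dominant strategy is B

Work:
A strategy strictly dominates another if it gives a strictly higher payoff against every opponent action. Compare each pair of P1's strategies column-by-column:
  A vs B: [1 vs 7, 1 vs 5] → A does not strictly dominate B (column X: 1 ≤ 7)
  B vs A: [7 vs 1, 5 vs 1] → B strictly dominates A
B strictly dominates every other strategy → strictly dominant.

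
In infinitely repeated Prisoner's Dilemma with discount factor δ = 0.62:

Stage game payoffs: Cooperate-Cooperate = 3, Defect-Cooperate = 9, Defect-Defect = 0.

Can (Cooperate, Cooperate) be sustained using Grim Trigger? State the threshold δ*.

δ* = 0.6667; since δ = 0.62 < 0.6667, cooperation cannot be sustained

Work:
For Grim Trigger:
Cooperate forever: 3/(1-δ)
Defect then punished: 9 + 0·δ/(1-δ)
Need: 3/(1-δ) ≥ 9 + 0·δ/(1-δ)
Solving: δ ≥ (T-R)/(T-P) = (9-3)/(9-0) = 0.6667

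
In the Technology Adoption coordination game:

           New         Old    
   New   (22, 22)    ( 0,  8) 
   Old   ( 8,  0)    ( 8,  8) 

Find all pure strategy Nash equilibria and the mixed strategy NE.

Pure NE: (New, New) and (Old, Old); Mixed NE: p = 0.3636, q = 0.3636

Work:
Check pure NE:
(New, New): (22, 22) - no unilateral deviation beneficial
(Old, Old): (8, 8) - no unilateral deviation beneficial
Mixed NE: P1 plays New with p = 0.3636, P2 plays New with q = 0.3636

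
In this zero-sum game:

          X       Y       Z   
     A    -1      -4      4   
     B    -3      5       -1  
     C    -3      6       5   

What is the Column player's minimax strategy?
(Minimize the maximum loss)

Column should play X, value = -1

Work:
Column player minimizes Row's maximum payoff:
Column X: max payoff to Row = -1
Column Y: max payoff to Row = 6
Column Z: max payoff to Row = 5
Minimum is -1, achieved by column X.
Minimax strategy: X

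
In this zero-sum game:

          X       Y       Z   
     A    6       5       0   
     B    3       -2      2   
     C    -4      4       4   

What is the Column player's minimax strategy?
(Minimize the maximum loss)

Column should play Z, value = 4

Work:
Column player minimizes Row's maximum payoff:
Column X: max payoff to Row = 6
Column Y: max payoff to Row = 5
Column Z: max payoff to Row = 4
Minimum is 4, achieved by column Z.
Minimax strategy: Z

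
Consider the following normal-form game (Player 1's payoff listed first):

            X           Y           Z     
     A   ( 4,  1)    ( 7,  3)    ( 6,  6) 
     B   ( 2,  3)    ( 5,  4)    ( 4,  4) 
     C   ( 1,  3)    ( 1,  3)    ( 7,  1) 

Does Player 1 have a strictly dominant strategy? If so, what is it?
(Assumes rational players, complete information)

No strictly dominant strategy exists for Player 1

Work:
A strategy strictly dominates another if it gives a strictly higher payoff against every opponent action. Compare each pair of P1's strategies column-by-column:
  A vs B: [4 vs 2, 7 vs 5, 6 vs 4] → A strictly dominates B
  A vs C: [4 vs 1, 7 vs 1, 6 vs 7] → A does not strictly dominate C (column Z: 6 ≤ 7)
  B vs A: [2 vs 4, 5 vs 7, 4 vs 6] → B does not strictly dominate A (column X: 2 ≤ 4)
  B vs C: [2 vs 1, 5 vs 1, 4 vs 7] → B does not strictly dominate C (column Z: 4 ≤ 7)
  C vs A: [1 vs 4, 1 vs 7, 7 vs 6] → C does not strictly dominate A (column X: 1 ≤ 4)
  C vs B: [1 vs 2, 1 vs 5, 7 vs 4] → C does not strictly dominate B (column X: 1 ≤ 2)
No single strategy strictly dominates all others → no strictly dominant strategy.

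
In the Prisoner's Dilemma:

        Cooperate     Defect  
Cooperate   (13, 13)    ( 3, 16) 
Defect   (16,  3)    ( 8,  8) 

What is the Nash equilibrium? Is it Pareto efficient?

(Defect, Defect) is NE; not Pareto efficient

Work:
Defect dominates Cooperate for both players:
If P2 cooperates: Defect (16) > Cooperate (13)
If P2 defects: Defect (8) > Cooperate (3)
NE: (Defect, Defect) with payoff (8, 8)
But (Cooperate, Cooperate) = (13, 13) Pareto dominates (8, 8)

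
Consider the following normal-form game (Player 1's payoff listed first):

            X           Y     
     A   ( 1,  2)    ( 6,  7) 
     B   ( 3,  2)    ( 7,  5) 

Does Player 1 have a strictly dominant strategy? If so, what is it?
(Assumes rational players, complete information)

Yes, Player 1's strictly dominant strategy is B

Work:
A strategy strictly dominates another if it gives a strictly higher payoff against every opponent action. Compare each pair of P1's strategies column-by-column:
  A vs B: [1 vs 3, 6 vs 7] → A does not strictly dominate B (column X: 1 ≤ 3)
  B vs A: [3 vs 1, 7 vs 6] → B strictly dominates A
B strictly dominates every other strategy → strictly dominant.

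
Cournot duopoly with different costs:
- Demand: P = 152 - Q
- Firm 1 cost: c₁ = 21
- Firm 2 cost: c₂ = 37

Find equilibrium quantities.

q₁* = 49.0, q₂* = 33.0

Work:
Reaction: q₁ = (152 - 21 - q₂)/2
Reaction: q₂ = (152 - 37 - q₁)/2
Solve simultaneously:
q₁* = (152 - 2×21 + 37)/3 = 49.0
q₂* = (152 - 2×37 + 21)/3 = 33.0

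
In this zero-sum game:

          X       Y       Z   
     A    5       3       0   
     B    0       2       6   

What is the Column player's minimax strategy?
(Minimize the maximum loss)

Column should play Y, value = 3

Work:
Column player minimizes Row's maximum payoff:
Column X: max payoff to Row = 5
Column Y: max payoff to Row = 3
Column Z: max payoff to Row = 6
Minimum is 3, achieved by column Y.
Minimax strategy: Y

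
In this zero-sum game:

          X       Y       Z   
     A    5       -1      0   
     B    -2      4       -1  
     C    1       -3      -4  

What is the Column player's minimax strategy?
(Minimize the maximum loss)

Column should play Z, value = 0

Work:
Column player minimizes Row's maximum payoff:
Column X: max payoff to Row = 5
Column Y: max payoff to Row = 4
Column Z: max payoff to Row = 0
Minimum is 0, achieved by column Z.
Minimax strategy: Z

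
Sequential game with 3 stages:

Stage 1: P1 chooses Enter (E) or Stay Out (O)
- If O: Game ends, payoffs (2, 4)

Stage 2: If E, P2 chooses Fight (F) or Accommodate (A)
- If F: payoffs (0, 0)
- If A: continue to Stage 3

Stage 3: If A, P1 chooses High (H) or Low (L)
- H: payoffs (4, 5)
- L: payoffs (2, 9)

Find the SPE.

SPE: (E, A, H); Outcome (4, 5)

Work:
Stage 3: P1 chooses H (4 vs 2)
Stage 2: P2: F->0, A->5 (anticipating H). Choose A
Stage 1: P1: O->2, E->4 (anticipating A, H). Choose E
SPE path: E -> A -> H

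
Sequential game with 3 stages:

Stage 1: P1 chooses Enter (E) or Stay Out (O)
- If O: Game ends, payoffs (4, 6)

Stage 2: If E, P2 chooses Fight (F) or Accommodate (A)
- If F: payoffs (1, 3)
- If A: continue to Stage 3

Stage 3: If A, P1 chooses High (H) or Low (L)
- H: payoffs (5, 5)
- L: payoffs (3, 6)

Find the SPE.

SPE: (E, A, H); Outcome (5, 5)

Work:
Stage 3: P1 chooses H (5 vs 3)
Stage 2: P2: F->3, A->5 (anticipating H). Choose A
Stage 1: P1: O->4, E->5 (anticipating A, H). Choose E
SPE path: E -> A -> H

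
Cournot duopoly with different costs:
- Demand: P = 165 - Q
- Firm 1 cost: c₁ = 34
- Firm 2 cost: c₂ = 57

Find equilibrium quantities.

q₁* = 51.33, q₂* = 28.33

Work:
Reaction: q₁ = (165 - 34 - q₂)/2
Reaction: q₂ = (165 - 57 - q₁)/2
Solve simultaneously:
q₁* = (165 - 2×34 + 57)/3 = 51.33
q₂* = (165 - 2×57 + 34)/3 = 28.33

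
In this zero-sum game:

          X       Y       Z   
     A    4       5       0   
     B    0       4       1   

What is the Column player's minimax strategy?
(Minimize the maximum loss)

Column should play Z, value = 1

Work:
Column player minimizes Row's maximum payoff:
Column X: max payoff to Row = 4
Column Y: max payoff to Row = 5
Column Z: max payoff to Row = 1
Minimum is 1, achieved by column Z.
Minimax strategy: Z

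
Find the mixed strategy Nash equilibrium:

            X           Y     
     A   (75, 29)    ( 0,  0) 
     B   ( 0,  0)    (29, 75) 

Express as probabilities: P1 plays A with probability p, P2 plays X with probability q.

p = 0.7212, q = 0.2788

Work:
Find probabilities that make opponent indifferent:
P2 chooses q to make P1 indifferent between A and B
P1 chooses p to make P2 indifferent between X and Y
Mixed NE: P1 plays (A: 0.7212, B: 0.2788), P2 plays (X: 0.2788, Y: 0.7212)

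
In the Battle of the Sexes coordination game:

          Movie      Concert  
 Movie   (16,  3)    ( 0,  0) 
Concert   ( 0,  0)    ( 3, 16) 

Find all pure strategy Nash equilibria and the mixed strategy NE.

Pure NE: (Movie, Movie) and (Concert, Concert); Mixed NE: p = 0.8421, q = 0.1579

Work:
Check pure NE:
(Movie, Movie): (16, 3) - no unilateral deviation beneficial
(Concert, Concert): (3, 16) - no unilateral deviation beneficial
Mixed NE: P1 plays Movie with p = 0.8421, P2 plays Movie with q = 0.1579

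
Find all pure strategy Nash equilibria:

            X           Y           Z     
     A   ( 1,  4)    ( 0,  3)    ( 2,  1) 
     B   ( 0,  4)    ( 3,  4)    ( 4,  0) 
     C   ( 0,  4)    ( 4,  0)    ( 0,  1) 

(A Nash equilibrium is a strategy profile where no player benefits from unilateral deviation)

Nash equilibrium: (A, X)

Work:
Best responses:
  P1 vs X: payoffs [1, 0, 0] → best response A (payoff 1)
  P1 vs Y: payoffs [0, 3, 4] → best response C (payoff 4)
  P1 vs Z: payoffs [2, 4, 0] → best response B (payoff 4)
  P2 vs A: payoffs [4, 3, 1] → best response X (payoff 4)
  P2 vs B: payoffs [4, 4, 0] → best response X/Y (payoff 4)
  P2 vs C: payoffs [4, 0, 1] → best response X (payoff 4)
Mutual best responses: (A,X) → Nash equilibria.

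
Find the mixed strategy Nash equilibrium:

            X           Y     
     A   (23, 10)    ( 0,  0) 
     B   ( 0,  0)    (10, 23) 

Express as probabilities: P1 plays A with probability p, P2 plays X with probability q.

p = 0.697, q = 0.303

Work:
Find probabilities that make opponent indifferent:
P2 chooses q to make P1 indifferent between A and B
P1 chooses p to make P2 indifferent between X and Y
Mixed NE: P1 plays (A: 0.697, B: 0.303), P2 plays (X: 0.303, Y: 0.697)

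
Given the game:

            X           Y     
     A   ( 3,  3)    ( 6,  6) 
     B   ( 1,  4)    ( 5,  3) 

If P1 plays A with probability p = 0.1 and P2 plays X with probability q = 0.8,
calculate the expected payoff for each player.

E[P1] = 1.98, E[P2] = 3.78

Work:
E[P1] = p·q·π₁(A,X) + p·(1-q)·π₁(A,Y) + (1-p)·q·π₁(B,X) + (1-p)·(1-q)·π₁(B,Y)
= 0.1·0.8·3 + 0.1·0.2·6 + 0.9·0.8·1 + 0.9·0.2·5
= 1.98

E[P2] = 3.78 (similar calculation)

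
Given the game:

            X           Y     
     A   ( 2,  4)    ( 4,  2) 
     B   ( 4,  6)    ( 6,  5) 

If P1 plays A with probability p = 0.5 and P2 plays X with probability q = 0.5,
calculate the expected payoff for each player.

E[P1] = 4.0, E[P2] = 4.25

Work:
E[P1] = p·q·π₁(A,X) + p·(1-q)·π₁(A,Y) + (1-p)·q·π₁(B,X) + (1-p)·(1-q)·π₁(B,Y)
= 0.5·0.5·2 + 0.5·0.5·4 + 0.5·0.5·4 + 0.5·0.5·6
= 4.0

E[P2] = 4.25 (similar calculation)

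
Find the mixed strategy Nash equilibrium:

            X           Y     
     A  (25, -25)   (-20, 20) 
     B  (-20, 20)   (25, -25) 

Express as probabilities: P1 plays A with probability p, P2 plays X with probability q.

p = 0.5, q = 0.5

Work:
Find probabilities that make opponent indifferent:
P2 chooses q to make P1 indifferent between A and B
P1 chooses p to make P2 indifferent between X and Y
Mixed NE: P1 plays (A: 0.5, B: 0.5), P2 plays (X: 0.5, Y: 0.5)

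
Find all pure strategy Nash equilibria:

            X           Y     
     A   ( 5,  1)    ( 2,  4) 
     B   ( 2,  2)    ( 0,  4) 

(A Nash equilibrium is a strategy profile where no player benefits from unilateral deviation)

Nash equilibrium: (A, Y)

Work:
Best responses:
  P1 vs X: payoffs [5, 2] → best response A (payoff 5)
  P1 vs Y: payoffs [2, 0] → best response A (payoff 2)
  P2 vs A: payoffs [1, 4] → best response Y (payoff 4)
  P2 vs B: payoffs [2, 4] → best response Y (payoff 4)
Mutual best responses: (A,Y) → Nash equilibria.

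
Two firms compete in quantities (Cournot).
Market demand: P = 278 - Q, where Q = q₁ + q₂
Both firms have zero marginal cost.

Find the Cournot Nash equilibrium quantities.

q₁* = q₂* = 92.67; P* = 92.67

Work:
Profit: π_i = P·q_i = (a - q_i - q_j)·q_i
FOC: ∂π_i/∂q_i = a - 2q_i - q_j = 0
Reaction function: q_i = (278 - q_j)/2
Symmetry: q* = 278/3 = 92.67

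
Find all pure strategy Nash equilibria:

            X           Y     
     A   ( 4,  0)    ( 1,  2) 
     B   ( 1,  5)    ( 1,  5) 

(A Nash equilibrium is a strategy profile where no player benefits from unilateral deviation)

Nash equilibrium: (A, Y), (B, Y)

Work:
Best responses:
  P1 vs X: payoffs [4, 1] → best response A (payoff 4)
  P1 vs Y: payoffs [1, 1] → best response A/B (payoff 1)
  P2 vs A: payoffs [0, 2] → best response Y (payoff 2)
  P2 vs B: payoffs [5, 5] → best response X/Y (payoff 5)
Mutual best responses: (A,Y), (B,Y) → Nash equilibria.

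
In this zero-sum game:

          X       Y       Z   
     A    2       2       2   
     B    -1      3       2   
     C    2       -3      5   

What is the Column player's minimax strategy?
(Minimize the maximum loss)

Column should play X, value = 2

Work:
Column player minimizes Row's maximum payoff:
Column X: max payoff to Row = 2
Column Y: max payoff to Row = 3
Column Z: max payoff to Row = 5
Minimum is 2, achieved by column X.
Minimax strategy: X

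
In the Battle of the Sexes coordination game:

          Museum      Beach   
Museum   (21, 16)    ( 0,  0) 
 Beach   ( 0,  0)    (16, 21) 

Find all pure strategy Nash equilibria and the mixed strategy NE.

Pure NE: (Museum, Museum) and (Beach, Beach); Mixed NE: p = 0.5676, q = 0.4324

Work:
Check pure NE:
(Museum, Museum): (21, 16) - no unilateral deviation beneficial
(Beach, Beach): (16, 21) - no unilateral deviation beneficial
Mixed NE: P1 plays Museum with p = 0.5676, P2 plays Museum with q = 0.4324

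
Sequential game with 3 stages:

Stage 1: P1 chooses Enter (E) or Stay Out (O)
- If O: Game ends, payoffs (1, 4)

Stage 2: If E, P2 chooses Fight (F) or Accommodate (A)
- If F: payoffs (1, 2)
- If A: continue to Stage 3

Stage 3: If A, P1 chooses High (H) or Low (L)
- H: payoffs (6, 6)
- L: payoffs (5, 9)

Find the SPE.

SPE: (E, A, H); Outcome (6, 6)

Work:
Stage 3: P1 chooses H (6 vs 5)
Stage 2: P2: F->2, A->6 (anticipating H). Choose A
Stage 1: P1: O->1, E->6 (anticipating A, H). Choose E
SPE path: E -> A -> H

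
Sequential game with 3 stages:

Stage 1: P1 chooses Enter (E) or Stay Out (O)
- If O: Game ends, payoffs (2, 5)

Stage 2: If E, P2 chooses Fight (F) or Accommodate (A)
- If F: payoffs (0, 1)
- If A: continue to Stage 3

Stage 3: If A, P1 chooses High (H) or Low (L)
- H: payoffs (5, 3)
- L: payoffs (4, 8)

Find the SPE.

SPE: (E, A, H); Outcome (5, 3)

Work:
Stage 3: P1 chooses H (5 vs 4)
Stage 2: P2: F->1, A->3 (anticipating H). Choose A
Stage 1: P1: O->2, E->5 (anticipating A, H). Choose E
SPE path: E -> A -> H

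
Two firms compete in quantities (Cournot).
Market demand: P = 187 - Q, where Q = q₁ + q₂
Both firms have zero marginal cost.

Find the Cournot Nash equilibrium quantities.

q₁* = q₂* = 62.33; P* = 62.33

Work:
Profit: π_i = P·q_i = (a - q_i - q_j)·q_i
FOC: ∂π_i/∂q_i = a - 2q_i - q_j = 0
Reaction function: q_i = (187 - q_j)/2
Symmetry: q* = 187/3 = 62.33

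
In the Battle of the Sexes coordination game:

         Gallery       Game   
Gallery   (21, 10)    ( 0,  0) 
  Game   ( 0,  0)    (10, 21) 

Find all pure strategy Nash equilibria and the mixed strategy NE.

Pure NE: (Gallery, Gallery) and (Game, Game); Mixed NE: p = 0.6774, q = 0.3226

Work:
Check pure NE:
(Gallery, Gallery): (21, 10) - no unilateral deviation beneficial
(Game, Game): (10, 21) - no unilateral deviation beneficial
Mixed NE: P1 plays Gallery with p = 0.6774, P2 plays Gallery with q = 0.3226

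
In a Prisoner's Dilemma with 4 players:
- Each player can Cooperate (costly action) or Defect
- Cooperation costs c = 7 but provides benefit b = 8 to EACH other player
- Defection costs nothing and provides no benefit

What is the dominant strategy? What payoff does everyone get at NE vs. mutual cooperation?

Dominant: Defect; NE payoff = 0; Coop payoff = 17

Work:
Defect dominates (saves cost c = 7, benefit to others is external)
NE: All defect → everyone gets 0
If all cooperate: each receives (3)×8 - 7 = 17
Social dilemma: 17 > 0 but NE gives 0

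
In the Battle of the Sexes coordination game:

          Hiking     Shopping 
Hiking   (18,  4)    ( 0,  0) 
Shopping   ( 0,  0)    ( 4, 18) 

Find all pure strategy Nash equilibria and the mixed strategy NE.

Pure NE: (Hiking, Hiking) and (Shopping, Shopping); Mixed NE: p = 0.8182, q = 0.1818

Work:
Check pure NE:
(Hiking, Hiking): (18, 4) - no unilateral deviation beneficial
(Shopping, Shopping): (4, 18) - no unilateral deviation beneficial
Mixed NE: P1 plays Hiking with p = 0.8182, P2 plays Hiking with q = 0.1818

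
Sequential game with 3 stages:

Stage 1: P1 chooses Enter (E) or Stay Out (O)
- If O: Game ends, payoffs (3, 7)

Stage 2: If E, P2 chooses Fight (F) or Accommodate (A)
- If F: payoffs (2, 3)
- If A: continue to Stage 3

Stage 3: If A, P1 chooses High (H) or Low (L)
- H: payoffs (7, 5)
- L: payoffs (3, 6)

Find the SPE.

SPE: (E, A, H); Outcome (7, 5)

Work:
Stage 3: P1 chooses H (7 vs 3)
Stage 2: P2: F->3, A->5 (anticipating H). Choose A
Stage 1: P1: O->3, E->7 (anticipating A, H). Choose E
SPE path: E -> A -> H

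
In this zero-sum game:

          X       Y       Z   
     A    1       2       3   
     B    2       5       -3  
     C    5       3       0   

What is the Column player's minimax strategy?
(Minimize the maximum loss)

Column should play Z, value = 3

Work:
Column player minimizes Row's maximum payoff:
Column X: max payoff to Row = 5
Column Y: max payoff to Row = 5
Column Z: max payoff to Row = 3
Minimum is 3, achieved by column Z.
Minimax strategy: Z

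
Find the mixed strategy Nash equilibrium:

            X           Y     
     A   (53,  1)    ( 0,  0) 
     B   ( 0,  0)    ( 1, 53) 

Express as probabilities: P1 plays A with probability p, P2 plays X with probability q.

p = 0.9815, q = 0.0185

Work:
Find probabilities that make opponent indifferent:
P2 chooses q to make P1 indifferent between A and B
P1 chooses p to make P2 indifferent between X and Y
Mixed NE: P1 plays (A: 0.9815, B: 0.0185), P2 plays (X: 0.0185, Y: 0.9815)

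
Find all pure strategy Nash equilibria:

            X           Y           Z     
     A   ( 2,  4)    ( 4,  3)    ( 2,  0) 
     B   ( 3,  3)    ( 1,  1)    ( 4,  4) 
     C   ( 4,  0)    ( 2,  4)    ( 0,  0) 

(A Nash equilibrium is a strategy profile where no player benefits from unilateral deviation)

Nash equilibrium: (B, Z)

Work:
Best responses:
  P1 vs X: payoffs [2, 3, 4] → best response C (payoff 4)
  P1 vs Y: payoffs [4, 1, 2] → best response A (payoff 4)
  P1 vs Z: payoffs [2, 4, 0] → best response B (payoff 4)
  P2 vs A: payoffs [4, 3, 0] → best response X (payoff 4)
  P2 vs B: payoffs [3, 1, 4] → best response Z (payoff 4)
  P2 vs C: payoffs [0, 4, 0] → best response Y (payoff 4)
Mutual best responses: (B,Z) → Nash equilibria.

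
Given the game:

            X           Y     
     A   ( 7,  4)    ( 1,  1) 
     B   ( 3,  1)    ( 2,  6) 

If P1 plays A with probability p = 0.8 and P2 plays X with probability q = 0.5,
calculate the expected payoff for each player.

E[P1] = 3.7, E[P2] = 2.7

Work:
E[P1] = p·q·π₁(A,X) + p·(1-q)·π₁(A,Y) + (1-p)·q·π₁(B,X) + (1-p)·(1-q)·π₁(B,Y)
= 0.8·0.5·7 + 0.8·0.5·1 + 0.2·0.5·3 + 0.2·0.5·2
= 3.7

E[P2] = 2.7 (similar calculation)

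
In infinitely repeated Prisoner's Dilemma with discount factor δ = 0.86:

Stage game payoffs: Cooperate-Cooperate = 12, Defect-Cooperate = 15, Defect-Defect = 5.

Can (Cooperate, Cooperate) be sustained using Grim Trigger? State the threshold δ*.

δ* = 0.3; since δ = 0.86 ≥ 0.3, cooperation can be sustained

Work:
For Grim Trigger:
Cooperate forever: 12/(1-δ)
Defect then punished: 15 + 5·δ/(1-δ)
Need: 12/(1-δ) ≥ 15 + 5·δ/(1-δ)
Solving: δ ≥ (T-R)/(T-P) = (15-12)/(15-5) = 0.3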